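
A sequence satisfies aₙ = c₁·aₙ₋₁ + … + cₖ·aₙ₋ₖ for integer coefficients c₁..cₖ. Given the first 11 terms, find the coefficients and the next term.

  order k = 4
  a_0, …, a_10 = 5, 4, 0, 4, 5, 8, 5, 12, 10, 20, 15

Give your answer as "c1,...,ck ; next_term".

0,1,0,1 ; 32

  a_4 = 0·4 + 1·0 + 0·4 + 1·5 = 5
  a_5 = 0·5 + 1·4 + 0·0 + 1·4 = 8
  a_6 = 0·8 + 1·5 + 0·4 + 1·0 = 5
  a_7 = 0·5 + 1·8 + 0·5 + 1·4 = 12
  a_8 = 0·12 + 1·5 + 0·8 + 1·5 = 10
  a_9 = 0·10 + 1·12 + 0·5 + 1·8 = 20
  a_10 = 0·20 + 1·10 + 0·12 + 1·5 = 15
  a_11 = 0·15 + 1·20 + 0·10 + 1·12 = 32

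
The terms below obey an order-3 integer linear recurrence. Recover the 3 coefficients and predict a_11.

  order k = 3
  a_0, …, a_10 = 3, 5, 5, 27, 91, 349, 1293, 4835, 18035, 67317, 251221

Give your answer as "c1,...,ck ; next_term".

3,3,-1 ; 937579

  a_3 = 3·5 + 3·5 + -1·3 = 27
  a_4 = 3·27 + 3·5 + -1·5 = 91
  a_5 = 3·91 + 3·27 + -1·5 = 349
  a_6 = 3·349 + 3·91 + -1·27 = 1293
  a_7 = 3·1293 + 3·349 + -1·91 = 4835
  a_8 = 3·4835 + 3·1293 + -1·349 = 18035
  a_9 = 3·18035 + 3·4835 + -1·1293 = 67317
  a_10 = 3·67317 + 3·18035 + -1·4835 = 251221
  a_11 = 3·251221 + 3·67317 + -1·18035 = 937579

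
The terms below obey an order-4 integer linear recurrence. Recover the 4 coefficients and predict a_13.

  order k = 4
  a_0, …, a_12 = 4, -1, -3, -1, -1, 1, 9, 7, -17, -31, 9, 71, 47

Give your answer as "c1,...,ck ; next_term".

1,-3,1,-2 ; -95

  a_4 = 1·-1 + -3·-3 + 1·-1 + -2·4 = -1
  a_5 = 1·-1 + -3·-1 + 1·-3 + -2·-1 = 1
  a_6 = 1·1 + -3·-1 + 1·-1 + -2·-3 = 9
  a_7 = 1·9 + -3·1 + 1·-1 + -2·-1 = 7
  a_8 = 1·7 + -3·9 + 1·1 + -2·-1 = -17
  a_9 = 1·-17 + -3·7 + 1·9 + -2·1 = -31
  a_10 = 1·-31 + -3·-17 + 1·7 + -2·9 = 9
  a_11 = 1·9 + -3·-31 + 1·-17 + -2·7 = 71
  a_12 = 1·71 + -3·9 + 1·-31 + -2·-17 = 47
  a_13 = 1·47 + -3·71 + 1·9 + -2·-31 = -95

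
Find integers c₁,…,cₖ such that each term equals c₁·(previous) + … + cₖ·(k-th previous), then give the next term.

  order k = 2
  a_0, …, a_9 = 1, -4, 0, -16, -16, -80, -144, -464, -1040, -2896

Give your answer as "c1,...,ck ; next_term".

  a_2 = 1·-4 + 4·1 = 0
  a_3 = 1·0 + 4·-4 = -16
  a_4 = 1·-16 + 4·0 = -16
  a_5 = 1·-16 + 4·-16 = -80
  a_6 = 1·-80 + 4·-16 = -144
  a_7 = 1·-144 + 4·-80 = -464
  a_8 = 1·-464 + 4·-144 = -1040
  a_9 = 1·-1040 + 4·-464 = -2896
  a_10 = 1·-2896 + 4·-1040 = -7056

1,4 ; -7056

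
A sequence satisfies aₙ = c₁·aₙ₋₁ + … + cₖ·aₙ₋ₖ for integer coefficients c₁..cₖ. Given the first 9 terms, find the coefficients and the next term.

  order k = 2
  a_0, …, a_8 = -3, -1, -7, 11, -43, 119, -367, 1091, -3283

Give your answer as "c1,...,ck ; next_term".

-2,3 ; 9839

  a_2 = -2·-1 + 3·-3 = -7
  a_3 = -2·-7 + 3·-1 = 11
  a_4 = -2·11 + 3·-7 = -43
  a_5 = -2·-43 + 3·11 = 119
  a_6 = -2·119 + 3·-43 = -367
  a_7 = -2·-367 + 3·119 = 1091
  a_8 = -2·1091 + 3·-367 = -3283
  a_9 = -2·-3283 + 3·1091 = 9839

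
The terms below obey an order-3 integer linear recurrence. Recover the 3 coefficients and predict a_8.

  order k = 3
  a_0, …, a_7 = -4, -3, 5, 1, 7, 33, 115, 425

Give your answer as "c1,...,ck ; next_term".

  a_3 = 3·5 + 2·-3 + 2·-4 = 1
  a_4 = 3·1 + 2·5 + 2·-3 = 7
  a_5 = 3·7 + 2·1 + 2·5 = 33
  a_6 = 3·33 + 2·7 + 2·1 = 115
  a_7 = 3·115 + 2·33 + 2·7 = 425
  a_8 = 3·425 + 2·115 + 2·33 = 1571

3,2,2 ; 1571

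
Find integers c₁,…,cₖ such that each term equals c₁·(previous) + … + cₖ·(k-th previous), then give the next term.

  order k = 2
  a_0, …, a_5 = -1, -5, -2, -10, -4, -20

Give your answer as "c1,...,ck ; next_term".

  a_2 = 0·-5 + 2·-1 = -2
  a_3 = 0·-2 + 2·-5 = -10
  a_4 = 0·-10 + 2·-2 = -4
  a_5 = 0·-4 + 2·-10 = -20
  a_6 = 0·-20 + 2·-4 = -8

0,2 ; -8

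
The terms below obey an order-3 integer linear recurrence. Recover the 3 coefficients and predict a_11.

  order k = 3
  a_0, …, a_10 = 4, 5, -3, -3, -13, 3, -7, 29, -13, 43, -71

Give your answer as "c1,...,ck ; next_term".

  a_3 = 0·-3 + 1·5 + -2·4 = -3
  a_4 = 0·-3 + 1·-3 + -2·5 = -13
  a_5 = 0·-13 + 1·-3 + -2·-3 = 3
  a_6 = 0·3 + 1·-13 + -2·-3 = -7
  a_7 = 0·-7 + 1·3 + -2·-13 = 29
  a_8 = 0·29 + 1·-7 + -2·3 = -13
  a_9 = 0·-13 + 1·29 + -2·-7 = 43
  a_10 = 0·43 + 1·-13 + -2·29 = -71
  a_11 = 0·-71 + 1·43 + -2·-13 = 69

0,1,-2 ; 69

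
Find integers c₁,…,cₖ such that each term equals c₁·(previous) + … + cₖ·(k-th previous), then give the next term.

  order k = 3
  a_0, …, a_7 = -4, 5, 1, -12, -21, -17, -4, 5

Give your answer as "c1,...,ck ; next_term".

  a_3 = 2·1 + -2·5 + 1·-4 = -12
  a_4 = 2·-12 + -2·1 + 1·5 = -21
  a_5 = 2·-21 + -2·-12 + 1·1 = -17
  a_6 = 2·-17 + -2·-21 + 1·-12 = -4
  a_7 = 2·-4 + -2·-17 + 1·-21 = 5
  a_8 = 2·5 + -2·-4 + 1·-17 = 1

2,-2,1 ; 1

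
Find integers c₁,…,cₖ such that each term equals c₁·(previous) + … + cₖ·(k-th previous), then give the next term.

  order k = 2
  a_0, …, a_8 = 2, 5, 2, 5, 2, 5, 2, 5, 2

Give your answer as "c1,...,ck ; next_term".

0,1 ; 5

  a_2 = 0·5 + 1·2 = 2
  a_3 = 0·2 + 1·5 = 5
  a_4 = 0·5 + 1·2 = 2
  a_5 = 0·2 + 1·5 = 5
  a_6 = 0·5 + 1·2 = 2
  a_7 = 0·2 + 1·5 = 5
  a_8 = 0·5 + 1·2 = 2
  a_9 = 0·2 + 1·5 = 5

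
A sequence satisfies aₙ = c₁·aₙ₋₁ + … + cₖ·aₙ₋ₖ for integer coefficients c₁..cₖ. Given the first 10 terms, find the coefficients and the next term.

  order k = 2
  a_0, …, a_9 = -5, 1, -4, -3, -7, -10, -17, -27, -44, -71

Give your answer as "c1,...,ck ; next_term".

1,1 ; -115

  a_2 = 1·1 + 1·-5 = -4
  a_3 = 1·-4 + 1·1 = -3
  a_4 = 1·-3 + 1·-4 = -7
  a_5 = 1·-7 + 1·-3 = -10
  a_6 = 1·-10 + 1·-7 = -17
  a_7 = 1·-17 + 1·-10 = -27
  a_8 = 1·-27 + 1·-17 = -44
  a_9 = 1·-44 + 1·-27 = -71
  a_10 = 1·-71 + 1·-44 = -115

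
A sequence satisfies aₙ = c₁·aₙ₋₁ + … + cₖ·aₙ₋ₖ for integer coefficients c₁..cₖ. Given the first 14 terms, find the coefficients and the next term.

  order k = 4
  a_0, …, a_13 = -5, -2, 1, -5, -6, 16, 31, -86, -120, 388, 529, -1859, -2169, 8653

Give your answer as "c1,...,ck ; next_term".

-1,-4,-4,3 ; 9046

  a_4 = -1·-5 + -4·1 + -4·-2 + 3·-5 = -6
  a_5 = -1·-6 + -4·-5 + -4·1 + 3·-2 = 16
  a_6 = -1·16 + -4·-6 + -4·-5 + 3·1 = 31
  a_7 = -1·31 + -4·16 + -4·-6 + 3·-5 = -86
  a_8 = -1·-86 + -4·31 + -4·16 + 3·-6 = -120
  a_9 = -1·-120 + -4·-86 + -4·31 + 3·16 = 388
  a_10 = -1·388 + -4·-120 + -4·-86 + 3·31 = 529
  a_11 = -1·529 + -4·388 + -4·-120 + 3·-86 = -1859
  a_12 = -1·-1859 + -4·529 + -4·388 + 3·-120 = -2169
  a_13 = -1·-2169 + -4·-1859 + -4·529 + 3·388 = 8653
  a_14 = -1·8653 + -4·-2169 + -4·-1859 + 3·529 = 9046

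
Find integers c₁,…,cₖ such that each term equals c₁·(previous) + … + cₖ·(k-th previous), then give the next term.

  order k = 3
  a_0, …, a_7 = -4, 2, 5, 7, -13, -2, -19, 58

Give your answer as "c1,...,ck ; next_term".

  a_3 = -1·5 + 0·2 + -3·-4 = 7
  a_4 = -1·7 + 0·5 + -3·2 = -13
  a_5 = -1·-13 + 0·7 + -3·5 = -2
  a_6 = -1·-2 + 0·-13 + -3·7 = -19
  a_7 = -1·-19 + 0·-2 + -3·-13 = 58
  a_8 = -1·58 + 0·-19 + -3·-2 = -52

-1,0,-3 ; -52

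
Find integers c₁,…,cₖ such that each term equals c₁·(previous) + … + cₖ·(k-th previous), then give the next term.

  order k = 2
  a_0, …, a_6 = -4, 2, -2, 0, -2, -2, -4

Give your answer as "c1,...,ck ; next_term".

  a_2 = 1·2 + 1·-4 = -2
  a_3 = 1·-2 + 1·2 = 0
  a_4 = 1·0 + 1·-2 = -2
  a_5 = 1·-2 + 1·0 = -2
  a_6 = 1·-2 + 1·-2 = -4
  a_7 = 1·-4 + 1·-2 = -6

1,1 ; -6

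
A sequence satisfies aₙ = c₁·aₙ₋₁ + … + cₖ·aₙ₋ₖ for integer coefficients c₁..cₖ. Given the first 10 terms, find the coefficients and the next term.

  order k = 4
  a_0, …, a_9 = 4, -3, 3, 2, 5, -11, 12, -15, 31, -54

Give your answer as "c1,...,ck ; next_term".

-1,0,-1,1 ; 81

  a_4 = -1·2 + 0·3 + -1·-3 + 1·4 = 5
  a_5 = -1·5 + 0·2 + -1·3 + 1·-3 = -11
  a_6 = -1·-11 + 0·5 + -1·2 + 1·3 = 12
  a_7 = -1·12 + 0·-11 + -1·5 + 1·2 = -15
  a_8 = -1·-15 + 0·12 + -1·-11 + 1·5 = 31
  a_9 = -1·31 + 0·-15 + -1·12 + 1·-11 = -54
  a_10 = -1·-54 + 0·31 + -1·-15 + 1·12 = 81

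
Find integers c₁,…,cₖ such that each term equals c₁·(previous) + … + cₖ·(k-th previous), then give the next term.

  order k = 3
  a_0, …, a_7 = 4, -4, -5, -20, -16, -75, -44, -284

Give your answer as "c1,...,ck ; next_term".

  a_3 = 0·-5 + 4·-4 + -1·4 = -20
  a_4 = 0·-20 + 4·-5 + -1·-4 = -16
  a_5 = 0·-16 + 4·-20 + -1·-5 = -75
  a_6 = 0·-75 + 4·-16 + -1·-20 = -44
  a_7 = 0·-44 + 4·-75 + -1·-16 = -284
  a_8 = 0·-284 + 4·-44 + -1·-75 = -101

0,4,-1 ; -101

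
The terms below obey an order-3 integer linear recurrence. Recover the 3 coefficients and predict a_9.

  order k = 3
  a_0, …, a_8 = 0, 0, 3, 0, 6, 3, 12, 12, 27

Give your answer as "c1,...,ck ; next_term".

  a_3 = 0·3 + 2·0 + 1·0 = 0
  a_4 = 0·0 + 2·3 + 1·0 = 6
  a_5 = 0·6 + 2·0 + 1·3 = 3
  a_6 = 0·3 + 2·6 + 1·0 = 12
  a_7 = 0·12 + 2·3 + 1·6 = 12
  a_8 = 0·12 + 2·12 + 1·3 = 27
  a_9 = 0·27 + 2·12 + 1·12 = 36

0,2,1 ; 36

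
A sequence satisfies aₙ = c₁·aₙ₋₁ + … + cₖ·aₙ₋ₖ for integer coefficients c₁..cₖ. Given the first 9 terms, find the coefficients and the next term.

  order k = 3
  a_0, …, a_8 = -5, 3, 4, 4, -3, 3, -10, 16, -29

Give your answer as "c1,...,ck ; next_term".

-1,1,-1 ; 55

  a_3 = -1·4 + 1·3 + -1·-5 = 4
  a_4 = -1·4 + 1·4 + -1·3 = -3
  a_5 = -1·-3 + 1·4 + -1·4 = 3
  a_6 = -1·3 + 1·-3 + -1·4 = -10
  a_7 = -1·-10 + 1·3 + -1·-3 = 16
  a_8 = -1·16 + 1·-10 + -1·3 = -29
  a_9 = -1·-29 + 1·16 + -1·-10 = 55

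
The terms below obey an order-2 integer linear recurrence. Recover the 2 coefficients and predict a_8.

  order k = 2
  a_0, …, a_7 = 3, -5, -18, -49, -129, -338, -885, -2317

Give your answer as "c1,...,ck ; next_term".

3,-1 ; -6066

  a_2 = 3·-5 + -1·3 = -18
  a_3 = 3·-18 + -1·-5 = -49
  a_4 = 3·-49 + -1·-18 = -129
  a_5 = 3·-129 + -1·-49 = -338
  a_6 = 3·-338 + -1·-129 = -885
  a_7 = 3·-885 + -1·-338 = -2317
  a_8 = 3·-2317 + -1·-885 = -6066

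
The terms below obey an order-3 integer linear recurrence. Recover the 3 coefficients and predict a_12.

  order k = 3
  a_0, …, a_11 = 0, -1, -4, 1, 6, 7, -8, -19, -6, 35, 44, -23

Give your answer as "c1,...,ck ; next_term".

  a_3 = 0·-4 + -1·-1 + -2·0 = 1
  a_4 = 0·1 + -1·-4 + -2·-1 = 6
  a_5 = 0·6 + -1·1 + -2·-4 = 7
  a_6 = 0·7 + -1·6 + -2·1 = -8
  a_7 = 0·-8 + -1·7 + -2·6 = -19
  a_8 = 0·-19 + -1·-8 + -2·7 = -6
  a_9 = 0·-6 + -1·-19 + -2·-8 = 35
  a_10 = 0·35 + -1·-6 + -2·-19 = 44
  a_11 = 0·44 + -1·35 + -2·-6 = -23
  a_12 = 0·-23 + -1·44 + -2·35 = -114

0,-1,-2 ; -114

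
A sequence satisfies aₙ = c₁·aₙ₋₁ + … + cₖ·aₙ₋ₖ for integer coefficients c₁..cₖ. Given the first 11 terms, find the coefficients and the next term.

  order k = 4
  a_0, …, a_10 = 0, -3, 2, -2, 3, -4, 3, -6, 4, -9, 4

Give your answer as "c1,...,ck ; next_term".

  a_4 = 1·-2 + 1·2 + -1·-3 + 1·0 = 3
  a_5 = 1·3 + 1·-2 + -1·2 + 1·-3 = -4
  a_6 = 1·-4 + 1·3 + -1·-2 + 1·2 = 3
  a_7 = 1·3 + 1·-4 + -1·3 + 1·-2 = -6
  a_8 = 1·-6 + 1·3 + -1·-4 + 1·3 = 4
  a_9 = 1·4 + 1·-6 + -1·3 + 1·-4 = -9
  a_10 = 1·-9 + 1·4 + -1·-6 + 1·3 = 4
  a_11 = 1·4 + 1·-9 + -1·4 + 1·-6 = -15

1,1,-1,1 ; -15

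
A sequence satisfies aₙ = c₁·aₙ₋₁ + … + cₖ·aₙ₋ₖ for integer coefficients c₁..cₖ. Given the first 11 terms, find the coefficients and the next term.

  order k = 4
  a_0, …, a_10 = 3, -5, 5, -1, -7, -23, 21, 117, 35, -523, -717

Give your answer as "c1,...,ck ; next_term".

1,-4,-1,3 ; 1691

  a_4 = 1·-1 + -4·5 + -1·-5 + 3·3 = -7
  a_5 = 1·-7 + -4·-1 + -1·5 + 3·-5 = -23
  a_6 = 1·-23 + -4·-7 + -1·-1 + 3·5 = 21
  a_7 = 1·21 + -4·-23 + -1·-7 + 3·-1 = 117
  a_8 = 1·117 + -4·21 + -1·-23 + 3·-7 = 35
  a_9 = 1·35 + -4·117 + -1·21 + 3·-23 = -523
  a_10 = 1·-523 + -4·35 + -1·117 + 3·21 = -717
  a_11 = 1·-717 + -4·-523 + -1·35 + 3·117 = 1691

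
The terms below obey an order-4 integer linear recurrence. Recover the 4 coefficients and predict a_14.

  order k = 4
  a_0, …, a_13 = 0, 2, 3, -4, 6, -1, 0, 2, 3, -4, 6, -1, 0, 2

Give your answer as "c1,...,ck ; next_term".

  a_4 = -1·-4 + 0·3 + 1·2 + 1·0 = 6
  a_5 = -1·6 + 0·-4 + 1·3 + 1·2 = -1
  a_6 = -1·-1 + 0·6 + 1·-4 + 1·3 = 0
  a_7 = -1·0 + 0·-1 + 1·6 + 1·-4 = 2
  a_8 = -1·2 + 0·0 + 1·-1 + 1·6 = 3
  a_9 = -1·3 + 0·2 + 1·0 + 1·-1 = -4
  a_10 = -1·-4 + 0·3 + 1·2 + 1·0 = 6
  a_11 = -1·6 + 0·-4 + 1·3 + 1·2 = -1
  a_12 = -1·-1 + 0·6 + 1·-4 + 1·3 = 0
  a_13 = -1·0 + 0·-1 + 1·6 + 1·-4 = 2
  a_14 = -1·2 + 0·0 + 1·-1 + 1·6 = 3

-1,0,1,1 ; 3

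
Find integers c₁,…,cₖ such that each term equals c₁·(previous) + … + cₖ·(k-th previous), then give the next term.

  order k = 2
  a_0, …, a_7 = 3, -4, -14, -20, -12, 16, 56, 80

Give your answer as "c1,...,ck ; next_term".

  a_2 = 2·-4 + -2·3 = -14
  a_3 = 2·-14 + -2·-4 = -20
  a_4 = 2·-20 + -2·-14 = -12
  a_5 = 2·-12 + -2·-20 = 16
  a_6 = 2·16 + -2·-12 = 56
  a_7 = 2·56 + -2·16 = 80
  a_8 = 2·80 + -2·56 = 48

2,-2 ; 48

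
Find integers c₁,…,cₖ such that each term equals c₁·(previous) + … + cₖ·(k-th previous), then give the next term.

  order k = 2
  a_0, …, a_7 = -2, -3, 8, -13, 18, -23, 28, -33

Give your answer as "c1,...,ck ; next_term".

-2,-1 ; 38

  a_2 = -2·-3 + -1·-2 = 8
  a_3 = -2·8 + -1·-3 = -13
  a_4 = -2·-13 + -1·8 = 18
  a_5 = -2·18 + -1·-13 = -23
  a_6 = -2·-23 + -1·18 = 28
  a_7 = -2·28 + -1·-23 = -33
  a_8 = -2·-33 + -1·28 = 38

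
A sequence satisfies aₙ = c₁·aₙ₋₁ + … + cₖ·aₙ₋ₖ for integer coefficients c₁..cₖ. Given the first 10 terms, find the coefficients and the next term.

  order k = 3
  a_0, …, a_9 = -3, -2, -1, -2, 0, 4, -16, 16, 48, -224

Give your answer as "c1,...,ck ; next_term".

  a_3 = -2·-1 + -4·-2 + 4·-3 = -2
  a_4 = -2·-2 + -4·-1 + 4·-2 = 0
  a_5 = -2·0 + -4·-2 + 4·-1 = 4
  a_6 = -2·4 + -4·0 + 4·-2 = -16
  a_7 = -2·-16 + -4·4 + 4·0 = 16
  a_8 = -2·16 + -4·-16 + 4·4 = 48
  a_9 = -2·48 + -4·16 + 4·-16 = -224
  a_10 = -2·-224 + -4·48 + 4·16 = 320

-2,-4,4 ; 320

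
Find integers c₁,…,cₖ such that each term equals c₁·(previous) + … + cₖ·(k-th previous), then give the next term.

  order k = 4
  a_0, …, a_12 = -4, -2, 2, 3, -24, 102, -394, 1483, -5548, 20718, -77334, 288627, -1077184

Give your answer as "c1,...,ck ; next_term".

-4,0,4,1 ; 4020118

  a_4 = -4·3 + 0·2 + 4·-2 + 1·-4 = -24
  a_5 = -4·-24 + 0·3 + 4·2 + 1·-2 = 102
  a_6 = -4·102 + 0·-24 + 4·3 + 1·2 = -394
  a_7 = -4·-394 + 0·102 + 4·-24 + 1·3 = 1483
  a_8 = -4·1483 + 0·-394 + 4·102 + 1·-24 = -5548
  a_9 = -4·-5548 + 0·1483 + 4·-394 + 1·102 = 20718
  a_10 = -4·20718 + 0·-5548 + 4·1483 + 1·-394 = -77334
  a_11 = -4·-77334 + 0·20718 + 4·-5548 + 1·1483 = 288627
  a_12 = -4·288627 + 0·-77334 + 4·20718 + 1·-5548 = -1077184
  a_13 = -4·-1077184 + 0·288627 + 4·-77334 + 1·20718 = 4020118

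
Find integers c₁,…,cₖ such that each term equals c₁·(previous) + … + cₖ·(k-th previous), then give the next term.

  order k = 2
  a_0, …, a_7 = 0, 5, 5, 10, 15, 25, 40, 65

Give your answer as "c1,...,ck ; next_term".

  a_2 = 1·5 + 1·0 = 5
  a_3 = 1·5 + 1·5 = 10
  a_4 = 1·10 + 1·5 = 15
  a_5 = 1·15 + 1·10 = 25
  a_6 = 1·25 + 1·15 = 40
  a_7 = 1·40 + 1·25 = 65
  a_8 = 1·65 + 1·40 = 105

1,1 ; 105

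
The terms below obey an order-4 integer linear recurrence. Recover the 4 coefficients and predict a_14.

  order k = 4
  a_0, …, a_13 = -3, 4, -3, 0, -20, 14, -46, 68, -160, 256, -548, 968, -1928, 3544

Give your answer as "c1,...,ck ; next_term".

0,2,-2,2 ; -6888

  a_4 = 0·0 + 2·-3 + -2·4 + 2·-3 = -20
  a_5 = 0·-20 + 2·0 + -2·-3 + 2·4 = 14
  a_6 = 0·14 + 2·-20 + -2·0 + 2·-3 = -46
  a_7 = 0·-46 + 2·14 + -2·-20 + 2·0 = 68
  a_8 = 0·68 + 2·-46 + -2·14 + 2·-20 = -160
  a_9 = 0·-160 + 2·68 + -2·-46 + 2·14 = 256
  a_10 = 0·256 + 2·-160 + -2·68 + 2·-46 = -548
  a_11 = 0·-548 + 2·256 + -2·-160 + 2·68 = 968
  a_12 = 0·968 + 2·-548 + -2·256 + 2·-160 = -1928
  a_13 = 0·-1928 + 2·968 + -2·-548 + 2·256 = 3544
  a_14 = 0·3544 + 2·-1928 + -2·968 + 2·-548 = -6888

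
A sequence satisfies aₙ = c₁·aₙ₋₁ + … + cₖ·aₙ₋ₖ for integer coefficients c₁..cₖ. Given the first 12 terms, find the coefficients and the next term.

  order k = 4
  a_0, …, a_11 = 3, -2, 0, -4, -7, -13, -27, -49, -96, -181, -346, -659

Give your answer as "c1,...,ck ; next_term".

  a_4 = 1·-4 + 2·0 + 0·-2 + -1·3 = -7
  a_5 = 1·-7 + 2·-4 + 0·0 + -1·-2 = -13
  a_6 = 1·-13 + 2·-7 + 0·-4 + -1·0 = -27
  a_7 = 1·-27 + 2·-13 + 0·-7 + -1·-4 = -49
  a_8 = 1·-49 + 2·-27 + 0·-13 + -1·-7 = -96
  a_9 = 1·-96 + 2·-49 + 0·-27 + -1·-13 = -181
  a_10 = 1·-181 + 2·-96 + 0·-49 + -1·-27 = -346
  a_11 = 1·-346 + 2·-181 + 0·-96 + -1·-49 = -659
  a_12 = 1·-659 + 2·-346 + 0·-181 + -1·-96 = -1255

1,2,0,-1 ; -1255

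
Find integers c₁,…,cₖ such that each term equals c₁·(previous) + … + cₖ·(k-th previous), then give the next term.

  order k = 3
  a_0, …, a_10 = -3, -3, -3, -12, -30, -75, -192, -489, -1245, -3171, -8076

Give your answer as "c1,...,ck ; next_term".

2,1,1 ; -20568

  a_3 = 2·-3 + 1·-3 + 1·-3 = -12
  a_4 = 2·-12 + 1·-3 + 1·-3 = -30
  a_5 = 2·-30 + 1·-12 + 1·-3 = -75
  a_6 = 2·-75 + 1·-30 + 1·-12 = -192
  a_7 = 2·-192 + 1·-75 + 1·-30 = -489
  a_8 = 2·-489 + 1·-192 + 1·-75 = -1245
  a_9 = 2·-1245 + 1·-489 + 1·-192 = -3171
  a_10 = 2·-3171 + 1·-1245 + 1·-489 = -8076
  a_11 = 2·-8076 + 1·-3171 + 1·-1245 = -20568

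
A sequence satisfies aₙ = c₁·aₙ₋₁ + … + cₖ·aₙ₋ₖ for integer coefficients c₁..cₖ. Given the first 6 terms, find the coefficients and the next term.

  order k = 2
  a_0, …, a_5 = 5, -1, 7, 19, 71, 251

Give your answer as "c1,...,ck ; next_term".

  a_2 = 3·-1 + 2·5 = 7
  a_3 = 3·7 + 2·-1 = 19
  a_4 = 3·19 + 2·7 = 71
  a_5 = 3·71 + 2·19 = 251
  a_6 = 3·251 + 2·71 = 895

3,2 ; 895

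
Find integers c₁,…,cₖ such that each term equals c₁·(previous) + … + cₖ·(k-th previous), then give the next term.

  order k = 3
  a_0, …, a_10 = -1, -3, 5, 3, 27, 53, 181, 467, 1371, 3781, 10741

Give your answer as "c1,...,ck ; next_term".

  a_3 = 2·5 + 3·-3 + -2·-1 = 3
  a_4 = 2·3 + 3·5 + -2·-3 = 27
  a_5 = 2·27 + 3·3 + -2·5 = 53
  a_6 = 2·53 + 3·27 + -2·3 = 181
  a_7 = 2·181 + 3·53 + -2·27 = 467
  a_8 = 2·467 + 3·181 + -2·53 = 1371
  a_9 = 2·1371 + 3·467 + -2·181 = 3781
  a_10 = 2·3781 + 3·1371 + -2·467 = 10741
  a_11 = 2·10741 + 3·3781 + -2·1371 = 30083

2,3,-2 ; 30083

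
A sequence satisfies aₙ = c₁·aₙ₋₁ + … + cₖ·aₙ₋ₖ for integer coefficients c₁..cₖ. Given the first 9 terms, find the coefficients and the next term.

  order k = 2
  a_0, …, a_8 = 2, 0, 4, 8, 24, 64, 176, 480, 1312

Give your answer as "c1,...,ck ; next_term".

  a_2 = 2·0 + 2·2 = 4
  a_3 = 2·4 + 2·0 = 8
  a_4 = 2·8 + 2·4 = 24
  a_5 = 2·24 + 2·8 = 64
  a_6 = 2·64 + 2·24 = 176
  a_7 = 2·176 + 2·64 = 480
  a_8 = 2·480 + 2·176 = 1312
  a_9 = 2·1312 + 2·480 = 3584

2,2 ; 3584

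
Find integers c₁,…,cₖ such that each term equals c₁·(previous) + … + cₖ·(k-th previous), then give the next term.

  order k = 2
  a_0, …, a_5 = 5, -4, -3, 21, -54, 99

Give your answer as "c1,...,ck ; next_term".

-3,-3 ; -135

  a_2 = -3·-4 + -3·5 = -3
  a_3 = -3·-3 + -3·-4 = 21
  a_4 = -3·21 + -3·-3 = -54
  a_5 = -3·-54 + -3·21 = 99
  a_6 = -3·99 + -3·-54 = -135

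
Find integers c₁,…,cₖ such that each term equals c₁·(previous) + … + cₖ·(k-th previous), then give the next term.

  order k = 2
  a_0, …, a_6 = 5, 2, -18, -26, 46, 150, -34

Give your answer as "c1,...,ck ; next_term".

1,-4 ; -634

  a_2 = 1·2 + -4·5 = -18
  a_3 = 1·-18 + -4·2 = -26
  a_4 = 1·-26 + -4·-18 = 46
  a_5 = 1·46 + -4·-26 = 150
  a_6 = 1·150 + -4·46 = -34
  a_7 = 1·-34 + -4·150 = -634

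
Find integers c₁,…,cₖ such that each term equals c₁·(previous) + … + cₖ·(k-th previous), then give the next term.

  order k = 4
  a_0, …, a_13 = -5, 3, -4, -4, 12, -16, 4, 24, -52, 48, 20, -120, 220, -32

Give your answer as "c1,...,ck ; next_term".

  a_4 = 2·-4 + 3·-4 + 4·3 + -4·-5 = 12
  a_5 = 2·12 + 3·-4 + 4·-4 + -4·3 = -16
  a_6 = 2·-16 + 3·12 + 4·-4 + -4·-4 = 4
  a_7 = 2·4 + 3·-16 + 4·12 + -4·-4 = 24
  a_8 = 2·24 + 3·4 + 4·-16 + -4·12 = -52
  a_9 = 2·-52 + 3·24 + 4·4 + -4·-16 = 48
  a_10 = 2·48 + 3·-52 + 4·24 + -4·4 = 20
  a_11 = 2·20 + 3·48 + 4·-52 + -4·24 = -120
  a_12 = 2·-120 + 3·20 + 4·48 + -4·-52 = 220
  a_13 = 2·220 + 3·-120 + 4·20 + -4·48 = -32
  a_14 = 2·-32 + 3·220 + 4·-120 + -4·20 = 36

2,3,4,-4 ; 36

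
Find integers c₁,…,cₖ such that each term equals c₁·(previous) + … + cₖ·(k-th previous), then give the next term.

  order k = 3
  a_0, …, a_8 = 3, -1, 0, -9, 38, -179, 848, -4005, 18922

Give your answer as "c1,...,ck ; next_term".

  a_3 = -4·0 + 3·-1 + -2·3 = -9
  a_4 = -4·-9 + 3·0 + -2·-1 = 38
  a_5 = -4·38 + 3·-9 + -2·0 = -179
  a_6 = -4·-179 + 3·38 + -2·-9 = 848
  a_7 = -4·848 + 3·-179 + -2·38 = -4005
  a_8 = -4·-4005 + 3·848 + -2·-179 = 18922
  a_9 = -4·18922 + 3·-4005 + -2·848 = -89399

-4,3,-2 ; -89399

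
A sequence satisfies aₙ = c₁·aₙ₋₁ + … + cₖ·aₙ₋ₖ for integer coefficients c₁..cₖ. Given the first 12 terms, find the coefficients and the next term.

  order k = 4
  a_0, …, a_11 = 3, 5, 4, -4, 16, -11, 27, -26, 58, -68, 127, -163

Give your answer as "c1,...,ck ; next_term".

  a_4 = -1·-4 + 1·4 + 1·5 + 1·3 = 16
  a_5 = -1·16 + 1·-4 + 1·4 + 1·5 = -11
  a_6 = -1·-11 + 1·16 + 1·-4 + 1·4 = 27
  a_7 = -1·27 + 1·-11 + 1·16 + 1·-4 = -26
  a_8 = -1·-26 + 1·27 + 1·-11 + 1·16 = 58
  a_9 = -1·58 + 1·-26 + 1·27 + 1·-11 = -68
  a_10 = -1·-68 + 1·58 + 1·-26 + 1·27 = 127
  a_11 = -1·127 + 1·-68 + 1·58 + 1·-26 = -163
  a_12 = -1·-163 + 1·127 + 1·-68 + 1·58 = 280

-1,1,1,1 ; 280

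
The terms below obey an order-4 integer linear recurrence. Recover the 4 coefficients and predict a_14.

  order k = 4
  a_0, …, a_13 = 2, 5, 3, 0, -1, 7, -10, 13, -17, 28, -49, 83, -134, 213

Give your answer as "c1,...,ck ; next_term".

  a_4 = -2·0 + -1·3 + 0·5 + 1·2 = -1
  a_5 = -2·-1 + -1·0 + 0·3 + 1·5 = 7
  a_6 = -2·7 + -1·-1 + 0·0 + 1·3 = -10
  a_7 = -2·-10 + -1·7 + 0·-1 + 1·0 = 13
  a_8 = -2·13 + -1·-10 + 0·7 + 1·-1 = -17
  a_9 = -2·-17 + -1·13 + 0·-10 + 1·7 = 28
  a_10 = -2·28 + -1·-17 + 0·13 + 1·-10 = -49
  a_11 = -2·-49 + -1·28 + 0·-17 + 1·13 = 83
  a_12 = -2·83 + -1·-49 + 0·28 + 1·-17 = -134
  a_13 = -2·-134 + -1·83 + 0·-49 + 1·28 = 213
  a_14 = -2·213 + -1·-134 + 0·83 + 1·-49 = -341

-2,-1,0,1 ; -341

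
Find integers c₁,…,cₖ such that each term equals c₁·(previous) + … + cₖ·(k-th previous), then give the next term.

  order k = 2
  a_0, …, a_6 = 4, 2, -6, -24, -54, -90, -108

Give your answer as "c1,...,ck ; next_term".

  a_2 = 3·2 + -3·4 = -6
  a_3 = 3·-6 + -3·2 = -24
  a_4 = 3·-24 + -3·-6 = -54
  a_5 = 3·-54 + -3·-24 = -90
  a_6 = 3·-90 + -3·-54 = -108
  a_7 = 3·-108 + -3·-90 = -54

3,-3 ; -54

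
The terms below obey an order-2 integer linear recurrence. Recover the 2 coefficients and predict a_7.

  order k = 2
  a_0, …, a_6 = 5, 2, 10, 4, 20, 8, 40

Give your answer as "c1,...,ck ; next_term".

0,2 ; 16

  a_2 = 0·2 + 2·5 = 10
  a_3 = 0·10 + 2·2 = 4
  a_4 = 0·4 + 2·10 = 20
  a_5 = 0·20 + 2·4 = 8
  a_6 = 0·8 + 2·20 = 40
  a_7 = 0·40 + 2·8 = 16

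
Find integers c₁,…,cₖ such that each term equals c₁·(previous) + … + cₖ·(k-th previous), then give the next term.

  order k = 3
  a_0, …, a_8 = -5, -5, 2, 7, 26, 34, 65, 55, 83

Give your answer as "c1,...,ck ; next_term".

  a_3 = 1·2 + 2·-5 + -3·-5 = 7
  a_4 = 1·7 + 2·2 + -3·-5 = 26
  a_5 = 1·26 + 2·7 + -3·2 = 34
  a_6 = 1·34 + 2·26 + -3·7 = 65
  a_7 = 1·65 + 2·34 + -3·26 = 55
  a_8 = 1·55 + 2·65 + -3·34 = 83
  a_9 = 1·83 + 2·55 + -3·65 = -2

1,2,-3 ; -2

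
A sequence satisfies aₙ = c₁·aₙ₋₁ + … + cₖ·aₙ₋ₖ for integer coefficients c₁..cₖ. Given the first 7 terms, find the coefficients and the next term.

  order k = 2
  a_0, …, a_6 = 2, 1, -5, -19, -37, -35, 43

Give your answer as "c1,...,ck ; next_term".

3,-4 ; 269

  a_2 = 3·1 + -4·2 = -5
  a_3 = 3·-5 + -4·1 = -19
  a_4 = 3·-19 + -4·-5 = -37
  a_5 = 3·-37 + -4·-19 = -35
  a_6 = 3·-35 + -4·-37 = 43
  a_7 = 3·43 + -4·-35 = 269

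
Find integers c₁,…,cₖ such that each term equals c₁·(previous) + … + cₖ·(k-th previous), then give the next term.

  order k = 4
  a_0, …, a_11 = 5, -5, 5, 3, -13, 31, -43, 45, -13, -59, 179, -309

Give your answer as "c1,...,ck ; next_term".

-1,1,2,-1 ; 383

  a_4 = -1·3 + 1·5 + 2·-5 + -1·5 = -13
  a_5 = -1·-13 + 1·3 + 2·5 + -1·-5 = 31
  a_6 = -1·31 + 1·-13 + 2·3 + -1·5 = -43
  a_7 = -1·-43 + 1·31 + 2·-13 + -1·3 = 45
  a_8 = -1·45 + 1·-43 + 2·31 + -1·-13 = -13
  a_9 = -1·-13 + 1·45 + 2·-43 + -1·31 = -59
  a_10 = -1·-59 + 1·-13 + 2·45 + -1·-43 = 179
  a_11 = -1·179 + 1·-59 + 2·-13 + -1·45 = -309
  a_12 = -1·-309 + 1·179 + 2·-59 + -1·-13 = 383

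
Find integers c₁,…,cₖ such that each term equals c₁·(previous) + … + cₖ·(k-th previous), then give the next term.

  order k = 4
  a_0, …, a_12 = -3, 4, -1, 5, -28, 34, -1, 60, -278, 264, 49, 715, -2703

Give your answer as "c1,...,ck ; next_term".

  a_4 = -1·5 + -2·-1 + -4·4 + 3·-3 = -28
  a_5 = -1·-28 + -2·5 + -4·-1 + 3·4 = 34
  a_6 = -1·34 + -2·-28 + -4·5 + 3·-1 = -1
  a_7 = -1·-1 + -2·34 + -4·-28 + 3·5 = 60
  a_8 = -1·60 + -2·-1 + -4·34 + 3·-28 = -278
  a_9 = -1·-278 + -2·60 + -4·-1 + 3·34 = 264
  a_10 = -1·264 + -2·-278 + -4·60 + 3·-1 = 49
  a_11 = -1·49 + -2·264 + -4·-278 + 3·60 = 715
  a_12 = -1·715 + -2·49 + -4·264 + 3·-278 = -2703
  a_13 = -1·-2703 + -2·715 + -4·49 + 3·264 = 1869

-1,-2,-4,3 ; 1869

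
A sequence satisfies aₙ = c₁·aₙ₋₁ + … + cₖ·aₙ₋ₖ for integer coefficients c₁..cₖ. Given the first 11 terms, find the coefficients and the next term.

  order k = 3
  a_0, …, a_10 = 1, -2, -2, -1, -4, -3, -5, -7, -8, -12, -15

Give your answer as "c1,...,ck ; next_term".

  a_3 = 0·-2 + 1·-2 + 1·1 = -1
  a_4 = 0·-1 + 1·-2 + 1·-2 = -4
  a_5 = 0·-4 + 1·-1 + 1·-2 = -3
  a_6 = 0·-3 + 1·-4 + 1·-1 = -5
  a_7 = 0·-5 + 1·-3 + 1·-4 = -7
  a_8 = 0·-7 + 1·-5 + 1·-3 = -8
  a_9 = 0·-8 + 1·-7 + 1·-5 = -12
  a_10 = 0·-12 + 1·-8 + 1·-7 = -15
  a_11 = 0·-15 + 1·-12 + 1·-8 = -20

0,1,1 ; -20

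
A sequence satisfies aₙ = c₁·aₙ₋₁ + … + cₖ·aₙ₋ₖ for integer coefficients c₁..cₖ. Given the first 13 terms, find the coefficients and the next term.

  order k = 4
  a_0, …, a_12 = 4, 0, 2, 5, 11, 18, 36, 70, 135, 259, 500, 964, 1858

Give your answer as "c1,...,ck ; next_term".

1,1,1,1 ; 3581

  a_4 = 1·5 + 1·2 + 1·0 + 1·4 = 11
  a_5 = 1·11 + 1·5 + 1·2 + 1·0 = 18
  a_6 = 1·18 + 1·11 + 1·5 + 1·2 = 36
  a_7 = 1·36 + 1·18 + 1·11 + 1·5 = 70
  a_8 = 1·70 + 1·36 + 1·18 + 1·11 = 135
  a_9 = 1·135 + 1·70 + 1·36 + 1·18 = 259
  a_10 = 1·259 + 1·135 + 1·70 + 1·36 = 500
  a_11 = 1·500 + 1·259 + 1·135 + 1·70 = 964
  a_12 = 1·964 + 1·500 + 1·259 + 1·135 = 1858
  a_13 = 1·1858 + 1·964 + 1·500 + 1·259 = 3581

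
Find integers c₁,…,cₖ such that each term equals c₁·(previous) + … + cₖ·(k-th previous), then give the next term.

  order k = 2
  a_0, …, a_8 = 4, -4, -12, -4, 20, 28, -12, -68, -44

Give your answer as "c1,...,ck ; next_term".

  a_2 = 1·-4 + -2·4 = -12
  a_3 = 1·-12 + -2·-4 = -4
  a_4 = 1·-4 + -2·-12 = 20
  a_5 = 1·20 + -2·-4 = 28
  a_6 = 1·28 + -2·20 = -12
  a_7 = 1·-12 + -2·28 = -68
  a_8 = 1·-68 + -2·-12 = -44
  a_9 = 1·-44 + -2·-68 = 92

1,-2 ; 92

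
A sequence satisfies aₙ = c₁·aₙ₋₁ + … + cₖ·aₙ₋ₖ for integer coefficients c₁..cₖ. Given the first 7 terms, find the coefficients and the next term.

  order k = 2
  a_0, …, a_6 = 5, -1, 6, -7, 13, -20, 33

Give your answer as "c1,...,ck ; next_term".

-1,1 ; -53

  a_2 = -1·-1 + 1·5 = 6
  a_3 = -1·6 + 1·-1 = -7
  a_4 = -1·-7 + 1·6 = 13
  a_5 = -1·13 + 1·-7 = -20
  a_6 = -1·-20 + 1·13 = 33
  a_7 = -1·33 + 1·-20 = -53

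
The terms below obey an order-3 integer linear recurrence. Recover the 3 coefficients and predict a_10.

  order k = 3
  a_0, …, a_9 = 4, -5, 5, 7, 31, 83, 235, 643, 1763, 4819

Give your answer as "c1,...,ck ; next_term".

3,0,-2 ; 13171

  a_3 = 3·5 + 0·-5 + -2·4 = 7
  a_4 = 3·7 + 0·5 + -2·-5 = 31
  a_5 = 3·31 + 0·7 + -2·5 = 83
  a_6 = 3·83 + 0·31 + -2·7 = 235
  a_7 = 3·235 + 0·83 + -2·31 = 643
  a_8 = 3·643 + 0·235 + -2·83 = 1763
  a_9 = 3·1763 + 0·643 + -2·235 = 4819
  a_10 = 3·4819 + 0·1763 + -2·643 = 13171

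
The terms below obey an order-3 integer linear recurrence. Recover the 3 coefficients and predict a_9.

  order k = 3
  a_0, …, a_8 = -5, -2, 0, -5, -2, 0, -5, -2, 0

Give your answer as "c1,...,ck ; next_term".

  a_3 = 0·0 + 0·-2 + 1·-5 = -5
  a_4 = 0·-5 + 0·0 + 1·-2 = -2
  a_5 = 0·-2 + 0·-5 + 1·0 = 0
  a_6 = 0·0 + 0·-2 + 1·-5 = -5
  a_7 = 0·-5 + 0·0 + 1·-2 = -2
  a_8 = 0·-2 + 0·-5 + 1·0 = 0
  a_9 = 0·0 + 0·-2 + 1·-5 = -5

0,0,1 ; -5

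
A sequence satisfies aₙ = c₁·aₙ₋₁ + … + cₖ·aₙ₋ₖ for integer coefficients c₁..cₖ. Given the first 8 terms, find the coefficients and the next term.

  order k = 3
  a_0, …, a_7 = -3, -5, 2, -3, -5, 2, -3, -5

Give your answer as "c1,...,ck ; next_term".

0,0,1 ; 2

  a_3 = 0·2 + 0·-5 + 1·-3 = -3
  a_4 = 0·-3 + 0·2 + 1·-5 = -5
  a_5 = 0·-5 + 0·-3 + 1·2 = 2
  a_6 = 0·2 + 0·-5 + 1·-3 = -3
  a_7 = 0·-3 + 0·2 + 1·-5 = -5
  a_8 = 0·-5 + 0·-3 + 1·2 = 2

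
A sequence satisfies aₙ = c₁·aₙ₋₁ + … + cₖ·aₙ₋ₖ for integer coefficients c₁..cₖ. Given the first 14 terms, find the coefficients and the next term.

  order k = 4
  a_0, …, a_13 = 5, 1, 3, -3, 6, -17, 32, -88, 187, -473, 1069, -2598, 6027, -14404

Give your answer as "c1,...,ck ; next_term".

  a_4 = -1·-3 + 4·3 + 1·1 + -2·5 = 6
  a_5 = -1·6 + 4·-3 + 1·3 + -2·1 = -17
  a_6 = -1·-17 + 4·6 + 1·-3 + -2·3 = 32
  a_7 = -1·32 + 4·-17 + 1·6 + -2·-3 = -88
  a_8 = -1·-88 + 4·32 + 1·-17 + -2·6 = 187
  a_9 = -1·187 + 4·-88 + 1·32 + -2·-17 = -473
  a_10 = -1·-473 + 4·187 + 1·-88 + -2·32 = 1069
  a_11 = -1·1069 + 4·-473 + 1·187 + -2·-88 = -2598
  a_12 = -1·-2598 + 4·1069 + 1·-473 + -2·187 = 6027
  a_13 = -1·6027 + 4·-2598 + 1·1069 + -2·-473 = -14404
  a_14 = -1·-14404 + 4·6027 + 1·-2598 + -2·1069 = 33776

-1,4,1,-2 ; 33776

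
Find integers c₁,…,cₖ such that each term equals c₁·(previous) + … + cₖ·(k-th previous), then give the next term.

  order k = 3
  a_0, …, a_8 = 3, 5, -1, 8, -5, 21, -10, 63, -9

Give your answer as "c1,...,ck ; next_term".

1,3,-2 ; 200

  a_3 = 1·-1 + 3·5 + -2·3 = 8
  a_4 = 1·8 + 3·-1 + -2·5 = -5
  a_5 = 1·-5 + 3·8 + -2·-1 = 21
  a_6 = 1·21 + 3·-5 + -2·8 = -10
  a_7 = 1·-10 + 3·21 + -2·-5 = 63
  a_8 = 1·63 + 3·-10 + -2·21 = -9
  a_9 = 1·-9 + 3·63 + -2·-10 = 200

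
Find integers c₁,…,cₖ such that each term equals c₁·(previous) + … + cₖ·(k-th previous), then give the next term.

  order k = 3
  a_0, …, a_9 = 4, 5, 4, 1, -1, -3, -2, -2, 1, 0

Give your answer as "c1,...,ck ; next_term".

0,1,-1 ; 3

  a_3 = 0·4 + 1·5 + -1·4 = 1
  a_4 = 0·1 + 1·4 + -1·5 = -1
  a_5 = 0·-1 + 1·1 + -1·4 = -3
  a_6 = 0·-3 + 1·-1 + -1·1 = -2
  a_7 = 0·-2 + 1·-3 + -1·-1 = -2
  a_8 = 0·-2 + 1·-2 + -1·-3 = 1
  a_9 = 0·1 + 1·-2 + -1·-2 = 0
  a_10 = 0·0 + 1·1 + -1·-2 = 3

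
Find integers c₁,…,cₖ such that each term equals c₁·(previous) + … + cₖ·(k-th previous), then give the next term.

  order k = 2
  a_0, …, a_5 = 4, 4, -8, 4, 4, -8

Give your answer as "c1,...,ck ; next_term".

-1,-1 ; 4

  a_2 = -1·4 + -1·4 = -8
  a_3 = -1·-8 + -1·4 = 4
  a_4 = -1·4 + -1·-8 = 4
  a_5 = -1·4 + -1·4 = -8
  a_6 = -1·-8 + -1·4 = 4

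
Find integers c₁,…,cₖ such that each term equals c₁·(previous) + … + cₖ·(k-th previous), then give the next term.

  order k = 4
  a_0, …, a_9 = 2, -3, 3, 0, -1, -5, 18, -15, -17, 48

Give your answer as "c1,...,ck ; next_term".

-1,-1,2,4 ; 11

  a_4 = -1·0 + -1·3 + 2·-3 + 4·2 = -1
  a_5 = -1·-1 + -1·0 + 2·3 + 4·-3 = -5
  a_6 = -1·-5 + -1·-1 + 2·0 + 4·3 = 18
  a_7 = -1·18 + -1·-5 + 2·-1 + 4·0 = -15
  a_8 = -1·-15 + -1·18 + 2·-5 + 4·-1 = -17
  a_9 = -1·-17 + -1·-15 + 2·18 + 4·-5 = 48
  a_10 = -1·48 + -1·-17 + 2·-15 + 4·18 = 11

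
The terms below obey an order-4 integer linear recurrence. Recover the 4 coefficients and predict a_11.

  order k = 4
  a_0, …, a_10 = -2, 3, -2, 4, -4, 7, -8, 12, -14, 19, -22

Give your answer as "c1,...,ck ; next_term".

  a_4 = -2·4 + 0·-2 + 2·3 + 1·-2 = -4
  a_5 = -2·-4 + 0·4 + 2·-2 + 1·3 = 7
  a_6 = -2·7 + 0·-4 + 2·4 + 1·-2 = -8
  a_7 = -2·-8 + 0·7 + 2·-4 + 1·4 = 12
  a_8 = -2·12 + 0·-8 + 2·7 + 1·-4 = -14
  a_9 = -2·-14 + 0·12 + 2·-8 + 1·7 = 19
  a_10 = -2·19 + 0·-14 + 2·12 + 1·-8 = -22
  a_11 = -2·-22 + 0·19 + 2·-14 + 1·12 = 28

-2,0,2,1 ; 28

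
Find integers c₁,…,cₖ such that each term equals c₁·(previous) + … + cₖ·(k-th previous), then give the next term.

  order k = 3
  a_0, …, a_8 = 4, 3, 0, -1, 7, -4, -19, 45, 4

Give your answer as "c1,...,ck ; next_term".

-1,-3,2 ; -177

  a_3 = -1·0 + -3·3 + 2·4 = -1
  a_4 = -1·-1 + -3·0 + 2·3 = 7
  a_5 = -1·7 + -3·-1 + 2·0 = -4
  a_6 = -1·-4 + -3·7 + 2·-1 = -19
  a_7 = -1·-19 + -3·-4 + 2·7 = 45
  a_8 = -1·45 + -3·-19 + 2·-4 = 4
  a_9 = -1·4 + -3·45 + 2·-19 = -177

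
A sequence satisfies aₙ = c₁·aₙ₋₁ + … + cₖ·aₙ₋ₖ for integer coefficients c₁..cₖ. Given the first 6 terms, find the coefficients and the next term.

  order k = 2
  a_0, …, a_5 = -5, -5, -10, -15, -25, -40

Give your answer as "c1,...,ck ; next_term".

  a_2 = 1·-5 + 1·-5 = -10
  a_3 = 1·-10 + 1·-5 = -15
  a_4 = 1·-15 + 1·-10 = -25
  a_5 = 1·-25 + 1·-15 = -40
  a_6 = 1·-40 + 1·-25 = -65

1,1 ; -65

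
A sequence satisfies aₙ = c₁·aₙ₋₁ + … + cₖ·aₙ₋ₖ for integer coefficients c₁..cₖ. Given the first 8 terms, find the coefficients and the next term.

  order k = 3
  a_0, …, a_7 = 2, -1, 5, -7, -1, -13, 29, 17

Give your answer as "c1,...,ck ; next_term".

0,-1,-4 ; 23

  a_3 = 0·5 + -1·-1 + -4·2 = -7
  a_4 = 0·-7 + -1·5 + -4·-1 = -1
  a_5 = 0·-1 + -1·-7 + -4·5 = -13
  a_6 = 0·-13 + -1·-1 + -4·-7 = 29
  a_7 = 0·29 + -1·-13 + -4·-1 = 17
  a_8 = 0·17 + -1·29 + -4·-13 = 23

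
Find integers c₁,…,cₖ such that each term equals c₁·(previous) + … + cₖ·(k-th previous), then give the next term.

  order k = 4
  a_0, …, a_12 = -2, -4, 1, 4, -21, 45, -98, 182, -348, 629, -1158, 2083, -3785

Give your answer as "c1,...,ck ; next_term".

-2,1,3,1 ; 6808

  a_4 = -2·4 + 1·1 + 3·-4 + 1·-2 = -21
  a_5 = -2·-21 + 1·4 + 3·1 + 1·-4 = 45
  a_6 = -2·45 + 1·-21 + 3·4 + 1·1 = -98
  a_7 = -2·-98 + 1·45 + 3·-21 + 1·4 = 182
  a_8 = -2·182 + 1·-98 + 3·45 + 1·-21 = -348
  a_9 = -2·-348 + 1·182 + 3·-98 + 1·45 = 629
  a_10 = -2·629 + 1·-348 + 3·182 + 1·-98 = -1158
  a_11 = -2·-1158 + 1·629 + 3·-348 + 1·182 = 2083
  a_12 = -2·2083 + 1·-1158 + 3·629 + 1·-348 = -3785
  a_13 = -2·-3785 + 1·2083 + 3·-1158 + 1·629 = 6808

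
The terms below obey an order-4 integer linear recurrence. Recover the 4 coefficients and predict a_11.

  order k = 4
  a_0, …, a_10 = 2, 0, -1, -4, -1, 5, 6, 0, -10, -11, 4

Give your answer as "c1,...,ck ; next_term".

  a_4 = 0·-4 + -1·-1 + -1·0 + -1·2 = -1
  a_5 = 0·-1 + -1·-4 + -1·-1 + -1·0 = 5
  a_6 = 0·5 + -1·-1 + -1·-4 + -1·-1 = 6
  a_7 = 0·6 + -1·5 + -1·-1 + -1·-4 = 0
  a_8 = 0·0 + -1·6 + -1·5 + -1·-1 = -10
  a_9 = 0·-10 + -1·0 + -1·6 + -1·5 = -11
  a_10 = 0·-11 + -1·-10 + -1·0 + -1·6 = 4
  a_11 = 0·4 + -1·-11 + -1·-10 + -1·0 = 21

0,-1,-1,-1 ; 21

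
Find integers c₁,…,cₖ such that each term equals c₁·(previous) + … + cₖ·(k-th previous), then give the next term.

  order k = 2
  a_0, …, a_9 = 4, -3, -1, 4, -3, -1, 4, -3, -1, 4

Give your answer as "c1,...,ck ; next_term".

  a_2 = -1·-3 + -1·4 = -1
  a_3 = -1·-1 + -1·-3 = 4
  a_4 = -1·4 + -1·-1 = -3
  a_5 = -1·-3 + -1·4 = -1
  a_6 = -1·-1 + -1·-3 = 4
  a_7 = -1·4 + -1·-1 = -3
  a_8 = -1·-3 + -1·4 = -1
  a_9 = -1·-1 + -1·-3 = 4
  a_10 = -1·4 + -1·-1 = -3

-1,-1 ; -3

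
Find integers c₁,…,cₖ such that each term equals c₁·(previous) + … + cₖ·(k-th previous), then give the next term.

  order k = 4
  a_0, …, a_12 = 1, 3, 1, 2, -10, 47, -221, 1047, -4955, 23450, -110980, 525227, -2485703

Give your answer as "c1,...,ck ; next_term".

-4,3,-2,1 ; 11763903

  a_4 = -4·2 + 3·1 + -2·3 + 1·1 = -10
  a_5 = -4·-10 + 3·2 + -2·1 + 1·3 = 47
  a_6 = -4·47 + 3·-10 + -2·2 + 1·1 = -221
  a_7 = -4·-221 + 3·47 + -2·-10 + 1·2 = 1047
  a_8 = -4·1047 + 3·-221 + -2·47 + 1·-10 = -4955
  a_9 = -4·-4955 + 3·1047 + -2·-221 + 1·47 = 23450
  a_10 = -4·23450 + 3·-4955 + -2·1047 + 1·-221 = -110980
  a_11 = -4·-110980 + 3·23450 + -2·-4955 + 1·1047 = 525227
  a_12 = -4·525227 + 3·-110980 + -2·23450 + 1·-4955 = -2485703
  a_13 = -4·-2485703 + 3·525227 + -2·-110980 + 1·23450 = 11763903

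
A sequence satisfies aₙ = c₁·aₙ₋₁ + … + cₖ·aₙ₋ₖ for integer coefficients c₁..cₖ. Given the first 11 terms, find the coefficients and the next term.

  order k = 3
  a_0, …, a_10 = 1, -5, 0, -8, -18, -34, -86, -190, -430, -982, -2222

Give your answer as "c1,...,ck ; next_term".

  a_3 = 1·0 + 2·-5 + 2·1 = -8
  a_4 = 1·-8 + 2·0 + 2·-5 = -18
  a_5 = 1·-18 + 2·-8 + 2·0 = -34
  a_6 = 1·-34 + 2·-18 + 2·-8 = -86
  a_7 = 1·-86 + 2·-34 + 2·-18 = -190
  a_8 = 1·-190 + 2·-86 + 2·-34 = -430
  a_9 = 1·-430 + 2·-190 + 2·-86 = -982
  a_10 = 1·-982 + 2·-430 + 2·-190 = -2222
  a_11 = 1·-2222 + 2·-982 + 2·-430 = -5046

1,2,2 ; -5046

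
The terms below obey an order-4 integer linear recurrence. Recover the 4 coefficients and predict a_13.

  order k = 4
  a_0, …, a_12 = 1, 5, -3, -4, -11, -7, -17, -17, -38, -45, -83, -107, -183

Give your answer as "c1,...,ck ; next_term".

  a_4 = 1·-4 + 1·-3 + -1·5 + 1·1 = -11
  a_5 = 1·-11 + 1·-4 + -1·-3 + 1·5 = -7
  a_6 = 1·-7 + 1·-11 + -1·-4 + 1·-3 = -17
  a_7 = 1·-17 + 1·-7 + -1·-11 + 1·-4 = -17
  a_8 = 1·-17 + 1·-17 + -1·-7 + 1·-11 = -38
  a_9 = 1·-38 + 1·-17 + -1·-17 + 1·-7 = -45
  a_10 = 1·-45 + 1·-38 + -1·-17 + 1·-17 = -83
  a_11 = 1·-83 + 1·-45 + -1·-38 + 1·-17 = -107
  a_12 = 1·-107 + 1·-83 + -1·-45 + 1·-38 = -183
  a_13 = 1·-183 + 1·-107 + -1·-83 + 1·-45 = -252

1,1,-1,1 ; -252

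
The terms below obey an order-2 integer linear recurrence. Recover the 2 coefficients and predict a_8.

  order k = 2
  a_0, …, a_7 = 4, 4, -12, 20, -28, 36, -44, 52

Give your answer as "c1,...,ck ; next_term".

  a_2 = -2·4 + -1·4 = -12
  a_3 = -2·-12 + -1·4 = 20
  a_4 = -2·20 + -1·-12 = -28
  a_5 = -2·-28 + -1·20 = 36
  a_6 = -2·36 + -1·-28 = -44
  a_7 = -2·-44 + -1·36 = 52
  a_8 = -2·52 + -1·-44 = -60

-2,-1 ; -60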